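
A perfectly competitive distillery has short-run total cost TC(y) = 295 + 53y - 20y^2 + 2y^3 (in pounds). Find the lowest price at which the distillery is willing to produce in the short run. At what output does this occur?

The shutdown price is the minimum of AVC. VC = 53y - 20y^2 + 2y^3, so AVC = 53 - 20y + 2y^2.
dAVC/dy = -20 + 4y = 0 gives y = 5. min AVC = 53 - 20·5 + 2·5^2 = 3.
So the shutdown price is £3.

£3 per unit, at y = 5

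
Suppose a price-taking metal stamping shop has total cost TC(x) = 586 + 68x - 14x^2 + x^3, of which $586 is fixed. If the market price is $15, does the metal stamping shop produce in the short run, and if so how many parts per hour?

Variable cost is VC = 68x - 14x^2 + x^3, so AVC = VC/x = 68 - 14x + x^2 and MC = dTC/dx = 68 - 28x + 3x^2.
The AVC parabola has its vertex at x = 14/2 = 7, where AVC = 68 - 14·7 + 7^2 = $19.
With P < min AVC ($15 < $19), every unit sold adds to the loss.
Best response: produce nothing and absorb the $586 fixed cost.

Shut down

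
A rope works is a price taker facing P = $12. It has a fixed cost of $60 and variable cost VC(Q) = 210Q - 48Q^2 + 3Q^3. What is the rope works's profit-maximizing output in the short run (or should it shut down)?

Variable cost is VC = 210Q - 48Q^2 + 3Q^3, so AVC = VC/Q = 210 - 48Q + 3Q^2 and MC = dTC/dQ = 210 - 96Q + 9Q^2.
The AVC parabola has its vertex at Q = 48/6 = 8, where AVC = 210 - 48·8 + 3·8^2 = $18.
P = $12 lies below min AVC = $18; no output level covers variable cost.
Shutting down limits the loss to fixed cost, $60.

Shut down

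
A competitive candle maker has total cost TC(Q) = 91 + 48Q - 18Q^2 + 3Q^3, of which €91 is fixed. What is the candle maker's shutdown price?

€21 per unit

The shutdown price is the minimum of AVC. VC = 48Q - 18Q^2 + 3Q^3, so AVC = 48 - 18Q + 3Q^2.
At the minimum of AVC, MC = AVC. MC = 48 - 36Q + 9Q^2; setting MC = AVC gives 6Q^2 - 18Q = 0, so Q = 3. min AVC = 21.
The firm shuts down for any P below €21.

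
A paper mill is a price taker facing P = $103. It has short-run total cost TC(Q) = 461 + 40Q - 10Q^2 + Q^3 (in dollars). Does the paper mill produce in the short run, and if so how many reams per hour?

Strip out fixed cost: VC = 40Q - 10Q^2 + Q^3. Then AVC = 40 - 10Q + Q^2 and MC = 40 - 20Q + 3Q^2.
The AVC parabola has its vertex at Q = 10/2 = 5, where AVC = 40 - 10·5 + 5^2 = $15.
Since P = $103 ≥ min AVC = $15, price covers variable cost and the firm should produce.
Solving P = MC: -63 - 20Q + 3Q^2 = 0 ⇒ Q = -7/3 or 9. On the upward-sloping branch, Q* = 9.
Check: AVC at Q = 9 is $31 ≤ P, so revenue covers variable cost.
Profit = P·Q − TC = 103·9 − 740 = $187.

Produce at Q = 9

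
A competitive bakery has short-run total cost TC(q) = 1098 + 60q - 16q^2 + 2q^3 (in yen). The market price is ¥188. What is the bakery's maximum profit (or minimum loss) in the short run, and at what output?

AVC = 60 - 16q + 2q^2; min AVC = ¥28 at q = 4. Since P = ¥188 ≥ min AVC, the firm produces.
MC = 60 - 32q + 6q^2. Setting P = MC and taking the root on the rising branch gives q* = 8.
TR = 188·8 = 1504. TC = 1098 + 480 = 1578. Profit = 1504 − 1578 = -¥74.
By producing, the firm covers all variable cost plus ¥1024 of fixed cost; shutting down would lose the full ¥1098.

Profit = -¥74 at q = 8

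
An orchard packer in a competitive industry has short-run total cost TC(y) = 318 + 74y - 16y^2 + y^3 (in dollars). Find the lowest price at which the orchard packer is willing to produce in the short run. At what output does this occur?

The shutdown price is the minimum of AVC. VC = 74y - 16y^2 + y^3, so AVC = 74 - 16y + y^2.
dAVC/dy = -16 + 2y = 0 gives y = 8. min AVC = 74 - 16·8 + 8^2 = 10.
The firm shuts down for any P below $10.

$10 per unit, at y = 8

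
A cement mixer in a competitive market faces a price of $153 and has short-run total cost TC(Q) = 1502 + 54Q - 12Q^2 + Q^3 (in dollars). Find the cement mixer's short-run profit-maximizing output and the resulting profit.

Profit = -$292 at Q = 11

AVC = 54 - 12Q + Q^2; min AVC = $18 at Q = 6. Since P = $153 ≥ min AVC, the firm produces.
With MC = 54 - 24Q + 3Q^2, P = MC on the upward-sloping part at Q* = 11.
TR = 153·11 = 1683. TC = 1502 + 473 = 1975. Profit = 1683 − 1975 = -$292.
By producing, the firm covers all variable cost plus $1210 of fixed cost; shutting down would lose the full $1502.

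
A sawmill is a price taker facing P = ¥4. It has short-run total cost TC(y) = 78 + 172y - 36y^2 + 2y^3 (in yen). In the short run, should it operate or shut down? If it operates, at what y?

Strip out fixed cost: VC = 172y - 36y^2 + 2y^3. Then AVC = 172 - 36y + 2y^2 and MC = 172 - 72y + 6y^2.
AVC is minimized where dAVC/dy = -36 + 4y = 0, at y = 9; min AVC = 172 - 36·9 + 2·9^2 = ¥10.
Since P = ¥4 < min AVC = ¥10, price fails to cover variable cost at any output.
Best response: produce nothing and absorb the ¥78 fixed cost.

Shut down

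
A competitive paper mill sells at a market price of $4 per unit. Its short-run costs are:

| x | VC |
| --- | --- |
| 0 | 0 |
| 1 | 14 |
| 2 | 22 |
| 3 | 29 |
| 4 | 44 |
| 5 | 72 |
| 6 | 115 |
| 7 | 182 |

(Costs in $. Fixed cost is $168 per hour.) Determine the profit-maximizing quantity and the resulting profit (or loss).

x = 0 (shut down); profit = -$168

Tabulate TR − TC: x=0: -168; x=1: -178; x=2: -182; x=3: -185; x=4: -196; x=5: -220; x=6: -259; x=7: -322.
Profit is highest at x = 0. Equivalently, the lowest AVC in the table is 29/3 ≈ $9.67 at x = 3, and P = $4 falls below it — price never covers variable cost, so the firm shuts down and loses only its fixed cost.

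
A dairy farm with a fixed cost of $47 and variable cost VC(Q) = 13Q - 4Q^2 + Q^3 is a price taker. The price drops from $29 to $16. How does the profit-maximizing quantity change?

AVC = 13 - 4Q + Q^2, minimized at Q = 2 where min AVC = $9. MC = 13 - 8Q + 3Q^2.
At P = $29 ≥ min AVC, set P = MC on the rising branch: Q = 4.
At P = $16 ≥ min AVC, set P = MC: Q = 3. The firm stays open but cuts output.

Output falls from 4 to 3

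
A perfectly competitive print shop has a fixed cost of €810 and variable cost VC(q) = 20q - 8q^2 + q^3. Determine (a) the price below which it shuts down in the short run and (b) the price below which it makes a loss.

Shutdown price = €4; break-even price = €119

Shutdown price = min AVC. AVC = 20 - 8q + q^2, with vertex at q = 4 and minimum €4.
ATC = 810/q + 20 - 8q + q^2. Setting dATC/dq = −810/q^2 − 8 + 2q = 0 gives q = 9 (since 2·9^3 − 8·9^2 = 810).
min ATC = 810/9 + 20 − 8·9 + 9^2 = €119. That is the break-even price.
For €4 ≤ P < €119 the firm produces at a loss; below €4 it shuts down.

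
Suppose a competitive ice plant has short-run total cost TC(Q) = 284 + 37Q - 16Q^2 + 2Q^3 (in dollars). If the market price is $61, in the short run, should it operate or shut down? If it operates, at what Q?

From TC, MC = TC'(Q) = 37 - 32Q + 6Q^2 and AVC = VC/Q = 37 - 16Q + 2Q^2.
AVC hits its minimum where MC = AVC, at Q = 4, giving min AVC = 37 - 16·4 + 2·4^2 = $5.
Because $61 ≥ $5, revenue can cover variable cost; the firm operates.
Set P = MC: 61 = 37 - 32Q + 6Q^2 → -24 - 32Q + 6Q^2 = 0. The roots are Q = -2/3 and Q = 6; the profit-maximizing output is on the rising part of MC, so Q* = 6.
Check: AVC at Q = 6 is $13 ≤ P, so revenue covers variable cost.
Profit = P·Q − TC = 61·6 − 362 = $4.

Produce at Q = 6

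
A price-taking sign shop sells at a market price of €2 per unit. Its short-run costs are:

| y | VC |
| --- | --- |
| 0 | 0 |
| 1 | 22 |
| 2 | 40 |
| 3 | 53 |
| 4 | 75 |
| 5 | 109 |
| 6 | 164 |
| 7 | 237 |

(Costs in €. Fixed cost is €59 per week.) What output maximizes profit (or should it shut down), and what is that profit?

y = 0 (shut down); profit = -€59

Compute π = P·y − TC at each output: y=0: -59; y=1: -79; y=2: -95; y=3: -106; y=4: -126; y=5: -158; y=6: -211; y=7: -282.
Profit is highest at y = 0. Equivalently, the lowest AVC in the table is 53/3 ≈ €17.67 at y = 3, and P = €2 falls below it — price never covers variable cost, so the firm shuts down and loses only its fixed cost.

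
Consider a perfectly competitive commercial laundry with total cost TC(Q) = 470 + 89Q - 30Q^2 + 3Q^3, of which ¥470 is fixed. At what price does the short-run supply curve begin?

The firm shuts down when price falls below the minimum of average variable cost. AVC = VC/Q = 89 - 30Q + 3Q^2.
dAVC/dQ = -30 + 6Q = 0 gives Q = 5. min AVC = 89 - 30·5 + 3·5^2 = 14.
So the shutdown price is ¥14.

¥14 per unit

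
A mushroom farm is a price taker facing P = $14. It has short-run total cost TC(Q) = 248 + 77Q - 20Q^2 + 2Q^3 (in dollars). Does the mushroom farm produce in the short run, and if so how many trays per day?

Shut down

Variable cost is VC = 77Q - 20Q^2 + 2Q^3, so AVC = VC/Q = 77 - 20Q + 2Q^2 and MC = dTC/dQ = 77 - 40Q + 6Q^2.
AVC hits its minimum where MC = AVC, at Q = 5, giving min AVC = 77 - 20·5 + 2·5^2 = $27.
Since P = $14 < min AVC = $27, price fails to cover variable cost at any output.
Shutting down limits the loss to fixed cost, $248.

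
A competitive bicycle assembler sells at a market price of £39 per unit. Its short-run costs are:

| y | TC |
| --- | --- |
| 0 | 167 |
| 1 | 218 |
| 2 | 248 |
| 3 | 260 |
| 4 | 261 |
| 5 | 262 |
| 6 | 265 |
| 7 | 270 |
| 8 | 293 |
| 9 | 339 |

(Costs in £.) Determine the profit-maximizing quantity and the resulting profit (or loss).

Profit at each row (π = 39y − TC): y=0: -167; y=1: -179; y=2: -170; y=3: -143; y=4: -105; y=5: -67; y=6: -31; y=7: 3; y=8: 19; y=9: 12.
Profit is maximized at y = 8. AVC there is 126/8 = £15.75 ≤ P, so producing beats shutting down (which would give -£167).

y = 8; profit = £19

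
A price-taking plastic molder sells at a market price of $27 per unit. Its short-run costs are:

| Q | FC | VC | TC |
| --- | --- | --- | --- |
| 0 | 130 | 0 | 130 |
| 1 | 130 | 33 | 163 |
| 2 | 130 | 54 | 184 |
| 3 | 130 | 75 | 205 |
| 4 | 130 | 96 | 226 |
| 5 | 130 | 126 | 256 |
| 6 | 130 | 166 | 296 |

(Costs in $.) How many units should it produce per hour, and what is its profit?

Profit at each row (π = 27Q − TC): Q=0: -130; Q=1: -136; Q=2: -130; Q=3: -124; Q=4: -118; Q=5: -121; Q=6: -134.
Profit is maximized at Q = 4. AVC there is 96/4 = $24 ≤ P, so producing beats shutting down (which would give -$130).

Q = 4; profit = -$118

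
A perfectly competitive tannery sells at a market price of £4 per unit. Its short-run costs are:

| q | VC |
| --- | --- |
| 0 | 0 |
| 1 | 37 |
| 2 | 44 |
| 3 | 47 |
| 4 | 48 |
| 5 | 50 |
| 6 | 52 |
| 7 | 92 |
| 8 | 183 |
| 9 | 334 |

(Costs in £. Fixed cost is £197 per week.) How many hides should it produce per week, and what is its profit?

Compute π = P·q − TC at each output: q=0: -197; q=1: -230; q=2: -233; q=3: -232; q=4: -229; q=5: -227; q=6: -225; q=7: -261; q=8: -348; q=9: -495.
Profit is highest at q = 0. Equivalently, the lowest AVC in the table is 52/6 ≈ £8.67 at q = 6, and P = £4 falls below it — price never covers variable cost, so the firm shuts down and loses only its fixed cost.

q = 0 (shut down); profit = -£197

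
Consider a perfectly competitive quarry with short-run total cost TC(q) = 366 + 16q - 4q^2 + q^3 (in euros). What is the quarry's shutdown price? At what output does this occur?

€12 per unit, at q = 2

The shutdown price is the minimum of AVC. VC = 16q - 4q^2 + q^3, so AVC = 16 - 4q + q^2.
At the minimum of AVC, MC = AVC. MC = 16 - 8q + 3q^2; setting MC = AVC gives 2q^2 - 4q = 0, so q = 2. min AVC = 12.
The firm shuts down for any P below €12.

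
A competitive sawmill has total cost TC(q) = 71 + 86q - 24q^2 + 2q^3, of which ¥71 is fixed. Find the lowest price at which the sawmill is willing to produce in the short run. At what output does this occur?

¥14 per unit, at q = 6

Short-run supply begins at min AVC. From VC = 86q - 24q^2 + 2q^3, AVC = 86 - 24q + 2q^2.
At the minimum of AVC, MC = AVC. MC = 86 - 48q + 6q^2; setting MC = AVC gives 4q^2 - 24q = 0, so q = 6. min AVC = 14.
So the shutdown price is ¥14.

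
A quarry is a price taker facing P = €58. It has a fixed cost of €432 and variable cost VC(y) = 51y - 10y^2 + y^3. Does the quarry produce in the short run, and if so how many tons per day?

Strip out fixed cost: VC = 51y - 10y^2 + y^3. Then AVC = 51 - 10y + y^2 and MC = 51 - 20y + 3y^2.
The AVC parabola has its vertex at y = 10/2 = 5, where AVC = 51 - 10·5 + 5^2 = €26.
Since P = €58 ≥ min AVC = €26, price covers variable cost and the firm should produce.
Solving P = MC: -7 - 20y + 3y^2 = 0 ⇒ y = -1/3 or 7. On the upward-sloping branch, y* = 7.
Check: AVC at y = 7 is €30 ≤ P, so revenue covers variable cost.
Profit = P·y − TC = 58·7 − 642 = -€236, a loss, but smaller than the €432 fixed cost the firm would lose by shutting down.

Produce at y = 7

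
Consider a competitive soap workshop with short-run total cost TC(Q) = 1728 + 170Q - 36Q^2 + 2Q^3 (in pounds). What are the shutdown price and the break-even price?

Shutdown price = min AVC. AVC = 170 - 36Q + 2Q^2, with vertex at Q = 9 and minimum £8.
ATC = 1728/Q + 170 - 36Q + 2Q^2. Setting dATC/dQ = −1728/Q^2 − 36 + 4Q = 0 gives Q = 12 (since 4·12^3 − 36·12^2 = 1728).
min ATC = 1728/12 + 170 − 36·12 + 2·12^2 = £170. That is the break-even price.
Between these two prices the firm operates at a loss; above £170 it earns a profit.

Shutdown price = £8; break-even price = £170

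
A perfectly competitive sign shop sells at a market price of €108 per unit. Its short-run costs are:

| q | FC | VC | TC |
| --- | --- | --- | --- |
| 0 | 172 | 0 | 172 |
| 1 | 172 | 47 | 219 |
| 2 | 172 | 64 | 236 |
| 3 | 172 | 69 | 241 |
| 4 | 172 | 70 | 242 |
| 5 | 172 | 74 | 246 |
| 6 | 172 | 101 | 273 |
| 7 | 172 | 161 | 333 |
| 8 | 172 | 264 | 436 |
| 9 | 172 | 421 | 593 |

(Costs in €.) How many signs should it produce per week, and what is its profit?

Profit at each row (π = 108q − TC): q=0: -172; q=1: -111; q=2: -20; q=3: 83; q=4: 190; q=5: 294; q=6: 375; q=7: 423; q=8: 428; q=9: 379.
Profit is maximized at q = 8. AVC there is 264/8 = €33 ≤ P, so producing beats shutting down (which would give -€172).

q = 8; profit = €428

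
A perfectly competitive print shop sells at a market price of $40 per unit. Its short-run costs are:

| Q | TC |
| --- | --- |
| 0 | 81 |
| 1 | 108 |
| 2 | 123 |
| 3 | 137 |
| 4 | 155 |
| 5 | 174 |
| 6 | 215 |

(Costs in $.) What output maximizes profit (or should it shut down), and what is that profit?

Q = 5; profit = $26

Compute π = P·Q − TC at each output: Q=0: -81; Q=1: -68; Q=2: -43; Q=3: -17; Q=4: 5; Q=5: 26; Q=6: 25.
Profit is maximized at Q = 5. AVC there is 93/5 = $18.60 ≤ P, so producing beats shutting down (which would give -$81).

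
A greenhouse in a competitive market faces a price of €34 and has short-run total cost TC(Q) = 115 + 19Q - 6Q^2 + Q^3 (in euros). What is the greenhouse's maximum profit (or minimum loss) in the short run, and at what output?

Profit = -€15 at Q = 5

AVC = 19 - 6Q + Q^2 has its minimum €10 at Q = 3; price €34 clears that bar, so the firm operates.
With MC = 19 - 12Q + 3Q^2, P = MC on the upward-sloping part at Q* = 5.
TR = 34·5 = 170. TC = 115 + 70 = 185. Profit = 170 − 185 = -€15.
Shutting down would mean losing the fixed cost of €115, so operating at a loss of €15 is better by €100.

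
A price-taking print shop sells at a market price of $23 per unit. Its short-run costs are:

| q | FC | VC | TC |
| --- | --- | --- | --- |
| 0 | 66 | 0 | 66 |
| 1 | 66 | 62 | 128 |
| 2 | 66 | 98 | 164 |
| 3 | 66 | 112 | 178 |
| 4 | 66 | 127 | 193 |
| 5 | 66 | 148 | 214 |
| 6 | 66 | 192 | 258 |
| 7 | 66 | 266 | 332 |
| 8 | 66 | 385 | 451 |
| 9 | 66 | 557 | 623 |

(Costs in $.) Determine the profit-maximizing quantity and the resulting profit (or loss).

q = 0 (shut down); profit = -$66

Tabulate TR − TC: q=0: -66; q=1: -105; q=2: -118; q=3: -109; q=4: -101; q=5: -99; q=6: -120; q=7: -171; q=8: -267; q=9: -416.
Profit is highest at q = 0. Equivalently, the lowest AVC in the table is 148/5 ≈ $29.60 at q = 5, and P = $23 falls below it — price never covers variable cost, so the firm shuts down and loses only its fixed cost.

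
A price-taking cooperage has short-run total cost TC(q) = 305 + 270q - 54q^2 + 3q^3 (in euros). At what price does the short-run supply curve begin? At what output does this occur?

The shutdown price is the minimum of AVC. VC = 270q - 54q^2 + 3q^3, so AVC = 270 - 54q + 3q^2.
At the minimum of AVC, MC = AVC. MC = 270 - 108q + 9q^2; setting MC = AVC gives 6q^2 - 54q = 0, so q = 9. min AVC = 27.
So the shutdown price is €27.

€27 per unit, at q = 9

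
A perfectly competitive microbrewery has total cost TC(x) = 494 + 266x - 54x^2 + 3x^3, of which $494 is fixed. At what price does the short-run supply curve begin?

$23 per unit

The firm shuts down when price falls below the minimum of average variable cost. AVC = VC/x = 266 - 54x + 3x^2.
dAVC/dx = -54 + 6x = 0 gives x = 9. min AVC = 266 - 54·9 + 3·9^2 = 23.
For P < $23 the firm produces nothing.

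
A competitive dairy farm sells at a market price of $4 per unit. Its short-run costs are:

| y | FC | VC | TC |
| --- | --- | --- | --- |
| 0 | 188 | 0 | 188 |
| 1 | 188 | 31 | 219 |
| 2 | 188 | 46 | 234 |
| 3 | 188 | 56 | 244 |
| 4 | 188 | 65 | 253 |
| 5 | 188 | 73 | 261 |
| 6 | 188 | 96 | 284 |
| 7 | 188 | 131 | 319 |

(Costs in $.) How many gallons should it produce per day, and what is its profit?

Tabulate TR − TC: y=0: -188; y=1: -215; y=2: -226; y=3: -232; y=4: -237; y=5: -241; y=6: -260; y=7: -291.
Profit is highest at y = 0. Equivalently, the lowest AVC in the table is 73/5 ≈ $14.60 at y = 5, and P = $4 falls below it — price never covers variable cost, so the firm shuts down and loses only its fixed cost.

y = 0 (shut down); profit = -$188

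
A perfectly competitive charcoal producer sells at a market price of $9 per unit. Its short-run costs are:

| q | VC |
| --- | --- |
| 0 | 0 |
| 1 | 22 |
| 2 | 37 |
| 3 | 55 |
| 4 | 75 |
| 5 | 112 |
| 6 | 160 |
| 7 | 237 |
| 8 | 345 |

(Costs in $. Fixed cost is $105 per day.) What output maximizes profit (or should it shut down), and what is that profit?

Profit at each row (π = 9q − TC): q=0: -105; q=1: -118; q=2: -124; q=3: -133; q=4: -144; q=5: -172; q=6: -211; q=7: -279; q=8: -378.
Profit is highest at q = 0. Equivalently, the lowest AVC in the table is 55/3 ≈ $18.33 at q = 3, and P = $9 falls below it — price never covers variable cost, so the firm shuts down and loses only its fixed cost.

q = 0 (shut down); profit = -$105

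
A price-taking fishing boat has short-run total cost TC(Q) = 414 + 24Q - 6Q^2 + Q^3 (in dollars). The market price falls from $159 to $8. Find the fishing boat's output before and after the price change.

Output falls from 9 to 0 (the firm shuts down)

MC = 24 - 12Q + 3Q^2; the shutdown threshold is min AVC = $15 (at Q = 3).
At P = $159 ≥ min AVC, set P = MC on the rising branch: Q = 9.
At P = $8 < min AVC = $15, price no longer covers variable cost at any output, so the firm shuts down: Q = 0.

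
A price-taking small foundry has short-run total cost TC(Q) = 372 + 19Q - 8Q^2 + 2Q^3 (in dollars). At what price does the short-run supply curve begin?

$11 per unit

Short-run supply begins at min AVC. From VC = 19Q - 8Q^2 + 2Q^3, AVC = 19 - 8Q + 2Q^2.
dAVC/dQ = -8 + 4Q = 0 gives Q = 2. min AVC = 19 - 8·2 + 2·2^2 = 11.
So the shutdown price is $11.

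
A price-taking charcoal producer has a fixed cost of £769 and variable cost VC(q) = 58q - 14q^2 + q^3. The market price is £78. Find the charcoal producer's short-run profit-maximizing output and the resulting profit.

AVC = 58 - 14q + q^2 has its minimum £9 at q = 7; price £78 clears that bar, so the firm operates.
MC = 58 - 28q + 3q^2. Setting P = MC and taking the root on the rising branch gives q* = 10.
TR = 78·10 = 780. TC = 769 + 180 = 949. Profit = 780 − 949 = -£169.
By producing, the firm covers all variable cost plus £600 of fixed cost; shutting down would lose the full £769.

Profit = -£169 at q = 10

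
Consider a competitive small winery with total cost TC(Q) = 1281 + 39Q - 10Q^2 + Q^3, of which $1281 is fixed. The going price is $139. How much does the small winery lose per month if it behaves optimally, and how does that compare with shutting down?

AVC = 39 - 10Q + Q^2 has its minimum $14 at Q = 5; price $139 clears that bar, so the firm operates.
With MC = 39 - 20Q + 3Q^2, P = MC on the upward-sloping part at Q* = 10.
TR = 139·10 = 1390. TC = 1281 + 390 = 1671. Profit = 1390 − 1671 = -$281.
That loss of $281 beats the $1281 the firm would lose by shutting down; producing recovers $1000 of fixed cost.

Profit = -$281 at Q = 10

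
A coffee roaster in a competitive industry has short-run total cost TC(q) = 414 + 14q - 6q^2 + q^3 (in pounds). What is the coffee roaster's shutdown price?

The firm shuts down when price falls below the minimum of average variable cost. AVC = VC/q = 14 - 6q + q^2.
At the minimum of AVC, MC = AVC. MC = 14 - 12q + 3q^2; setting MC = AVC gives 2q^2 - 6q = 0, so q = 3. min AVC = 5.
For P < £5 the firm produces nothing.

£5 per unit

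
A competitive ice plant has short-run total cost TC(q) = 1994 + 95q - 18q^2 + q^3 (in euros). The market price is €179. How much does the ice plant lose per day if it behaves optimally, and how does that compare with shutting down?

AVC = 95 - 18q + q^2; min AVC = €14 at q = 9. Since P = €179 ≥ min AVC, the firm produces.
MC = 95 - 36q + 3q^2. Setting P = MC and taking the root on the rising branch gives q* = 14.
TR = 179·14 = 2506. TC = 1994 + 546 = 2540. Profit = 2506 − 2540 = -€34.
Shutting down would mean losing the fixed cost of €1994, so operating at a loss of €34 is better by €1960.

Profit = -€34 at q = 14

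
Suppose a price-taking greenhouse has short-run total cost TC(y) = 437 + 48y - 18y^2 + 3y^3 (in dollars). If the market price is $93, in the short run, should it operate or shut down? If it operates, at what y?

Produce at y = 5

Strip out fixed cost: VC = 48y - 18y^2 + 3y^3. Then AVC = 48 - 18y + 3y^2 and MC = 48 - 36y + 9y^2.
AVC is minimized where dAVC/dy = -18 + 6y = 0, at y = 3; min AVC = 48 - 18·3 + 3·3^2 = $21.
P = $93 exceeds min AVC = $21, so the firm stays open.
Solving P = MC: -45 - 36y + 9y^2 = 0 ⇒ y = -1 or 5. On the upward-sloping branch, y* = 5.
Check: AVC at y = 5 is $33 ≤ P, so revenue covers variable cost.
Profit = P·y − TC = 93·5 − 602 = -$137, a loss, but smaller than the $437 fixed cost the firm would lose by shutting down.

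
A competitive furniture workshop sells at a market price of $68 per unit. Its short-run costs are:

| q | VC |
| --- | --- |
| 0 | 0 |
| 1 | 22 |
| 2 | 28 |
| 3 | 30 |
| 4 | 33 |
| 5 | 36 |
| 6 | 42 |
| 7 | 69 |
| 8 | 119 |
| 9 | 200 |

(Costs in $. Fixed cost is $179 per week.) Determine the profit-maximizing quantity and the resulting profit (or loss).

Profit at each row (π = 68q − TC): q=0: -179; q=1: -133; q=2: -71; q=3: -5; q=4: 60; q=5: 125; q=6: 187; q=7: 228; q=8: 246; q=9: 233.
Profit is maximized at q = 8. AVC there is 119/8 = $14.88 ≤ P, so producing beats shutting down (which would give -$179).

q = 8; profit = $246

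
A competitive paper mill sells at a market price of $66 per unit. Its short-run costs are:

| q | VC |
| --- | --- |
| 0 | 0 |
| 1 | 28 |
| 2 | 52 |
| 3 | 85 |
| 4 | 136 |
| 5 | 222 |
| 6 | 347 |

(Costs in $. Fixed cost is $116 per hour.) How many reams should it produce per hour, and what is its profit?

Tabulate TR − TC: q=0: -116; q=1: -78; q=2: -36; q=3: -3; q=4: 12; q=5: -8; q=6: -67.
Profit is maximized at q = 4. AVC there is 136/4 = $34 ≤ P, so producing beats shutting down (which would give -$116).

q = 4; profit = $12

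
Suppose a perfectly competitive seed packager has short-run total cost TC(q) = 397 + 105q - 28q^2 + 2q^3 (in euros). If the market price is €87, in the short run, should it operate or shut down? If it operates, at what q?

Variable cost is VC = 105q - 28q^2 + 2q^3, so AVC = VC/q = 105 - 28q + 2q^2 and MC = dTC/dq = 105 - 56q + 6q^2.
AVC is minimized where dAVC/dq = -28 + 4q = 0, at q = 7; min AVC = 105 - 28·7 + 2·7^2 = €7.
P = €87 exceeds min AVC = €7, so the firm stays open.
Solving P = MC: 18 - 56q + 6q^2 = 0 ⇒ q = 1/3 or 9. On the upward-sloping branch, q* = 9.
Check: AVC at q = 9 is €15 ≤ P, so revenue covers variable cost.
Profit = P·q − TC = 87·9 − 532 = €251.

Produce at q = 9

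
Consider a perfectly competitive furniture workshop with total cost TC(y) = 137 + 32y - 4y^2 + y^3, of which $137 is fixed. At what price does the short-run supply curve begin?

$28 per unit

The shutdown price is the minimum of AVC. VC = 32y - 4y^2 + y^3, so AVC = 32 - 4y + y^2.
At the minimum of AVC, MC = AVC. MC = 32 - 8y + 3y^2; setting MC = AVC gives 2y^2 - 4y = 0, so y = 2. min AVC = 28.
The firm shuts down for any P below $28.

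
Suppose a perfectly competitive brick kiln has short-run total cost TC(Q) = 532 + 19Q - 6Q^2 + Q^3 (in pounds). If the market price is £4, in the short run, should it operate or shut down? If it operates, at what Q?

Shut down

From TC, MC = TC'(Q) = 19 - 12Q + 3Q^2 and AVC = VC/Q = 19 - 6Q + Q^2.
AVC hits its minimum where MC = AVC, at Q = 3, giving min AVC = 19 - 6·3 + 3^2 = £10.
P = £4 lies below min AVC = £10; no output level covers variable cost.
Shutting down limits the loss to fixed cost, £532.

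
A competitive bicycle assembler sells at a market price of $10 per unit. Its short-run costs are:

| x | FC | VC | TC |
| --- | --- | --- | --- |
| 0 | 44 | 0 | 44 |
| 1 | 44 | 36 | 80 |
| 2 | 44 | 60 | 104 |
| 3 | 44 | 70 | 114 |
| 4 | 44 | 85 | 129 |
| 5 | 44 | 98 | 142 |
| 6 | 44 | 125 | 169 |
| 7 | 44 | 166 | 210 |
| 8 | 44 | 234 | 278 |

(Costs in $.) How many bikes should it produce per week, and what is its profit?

Profit at each row (π = 10x − TC): x=0: -44; x=1: -70; x=2: -84; x=3: -84; x=4: -89; x=5: -92; x=6: -109; x=7: -140; x=8: -198.
Profit is highest at x = 0. Equivalently, the lowest AVC in the table is 98/5 ≈ $19.60 at x = 5, and P = $10 falls below it — price never covers variable cost, so the firm shuts down and loses only its fixed cost.

x = 0 (shut down); profit = -$44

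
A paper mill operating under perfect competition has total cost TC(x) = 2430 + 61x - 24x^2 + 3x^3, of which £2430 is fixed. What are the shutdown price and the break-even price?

Shutdown price = £13; break-even price = £358

AVC = 61 - 24x + 3x^2; minimized at x = 4, giving min AVC = £13. That is the shutdown price.
ATC = 2430/x + 61 - 24x + 3x^2. Setting dATC/dx = −2430/x^2 − 24 + 6x = 0 gives x = 9 (since 6·9^3 − 24·9^2 = 2430).
min ATC = 2430/9 + 61 − 24·9 + 3·9^2 = £358. That is the break-even price.
For £13 ≤ P < £358 the firm produces at a loss; below £13 it shuts down.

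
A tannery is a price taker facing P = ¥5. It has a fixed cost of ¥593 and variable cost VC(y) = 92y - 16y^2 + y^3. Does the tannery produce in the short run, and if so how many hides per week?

Variable cost is VC = 92y - 16y^2 + y^3, so AVC = VC/y = 92 - 16y + y^2 and MC = dTC/dy = 92 - 32y + 3y^2.
The AVC parabola has its vertex at y = 16/2 = 8, where AVC = 92 - 16·8 + 8^2 = ¥28.
With P < min AVC (¥5 < ¥28), every unit sold adds to the loss.
Best response: produce nothing and absorb the ¥593 fixed cost.

Shut down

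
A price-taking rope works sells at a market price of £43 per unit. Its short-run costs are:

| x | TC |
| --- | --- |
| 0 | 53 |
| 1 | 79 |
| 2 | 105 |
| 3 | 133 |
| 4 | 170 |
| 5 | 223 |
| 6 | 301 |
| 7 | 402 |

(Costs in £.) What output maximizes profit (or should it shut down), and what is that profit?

x = 4; profit = £2

Tabulate TR − TC: x=0: -53; x=1: -36; x=2: -19; x=3: -4; x=4: 2; x=5: -8; x=6: -43; x=7: -101.
Profit is maximized at x = 4. AVC there is 117/4 = £29.25 ≤ P, so producing beats shutting down (which would give -£53).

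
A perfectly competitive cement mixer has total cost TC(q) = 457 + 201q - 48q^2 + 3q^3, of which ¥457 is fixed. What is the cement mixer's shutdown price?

Short-run supply begins at min AVC. From VC = 201q - 48q^2 + 3q^3, AVC = 201 - 48q + 3q^2.
dAVC/dq = -48 + 6q = 0 gives q = 8. min AVC = 201 - 48·8 + 3·8^2 = 9.
So the shutdown price is ¥9.

¥9 per unit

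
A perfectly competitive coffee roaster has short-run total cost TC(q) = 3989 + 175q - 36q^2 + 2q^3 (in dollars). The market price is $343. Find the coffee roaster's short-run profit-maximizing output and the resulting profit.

AVC = 175 - 36q + 2q^2 has its minimum $13 at q = 9; price $343 clears that bar, so the firm operates.
With MC = 175 - 72q + 6q^2, P = MC on the upward-sloping part at q* = 14.
TR = 343·14 = 4802. TC = 3989 + 882 = 4871. Profit = 4802 − 4871 = -$69.
Shutting down would mean losing the fixed cost of $3989, so operating at a loss of $69 is better by $3920.

Profit = -$69 at q = 14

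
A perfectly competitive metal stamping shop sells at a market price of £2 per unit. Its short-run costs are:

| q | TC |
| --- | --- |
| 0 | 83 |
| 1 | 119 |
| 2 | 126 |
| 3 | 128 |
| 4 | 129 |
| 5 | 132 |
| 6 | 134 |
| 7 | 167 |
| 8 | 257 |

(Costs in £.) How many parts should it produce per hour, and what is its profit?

Profit at each row (π = 2q − TC): q=0: -83; q=1: -117; q=2: -122; q=3: -122; q=4: -121; q=5: -122; q=6: -122; q=7: -153; q=8: -241.
Profit is highest at q = 0. Equivalently, the lowest AVC in the table is 51/6 ≈ £8.50 at q = 6, and P = £2 falls below it — price never covers variable cost, so the firm shuts down and loses only its fixed cost.

q = 0 (shut down); profit = -£83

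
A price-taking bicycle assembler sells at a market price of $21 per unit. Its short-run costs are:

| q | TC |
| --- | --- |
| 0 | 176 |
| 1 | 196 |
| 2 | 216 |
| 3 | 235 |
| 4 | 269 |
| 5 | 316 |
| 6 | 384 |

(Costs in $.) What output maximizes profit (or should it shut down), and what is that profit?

Tabulate TR − TC: q=0: -176; q=1: -175; q=2: -174; q=3: -172; q=4: -185; q=5: -211; q=6: -258.
Profit is maximized at q = 3. AVC there is 59/3 = $19.67 ≤ P, so producing beats shutting down (which would give -$176).

q = 3; profit = -$172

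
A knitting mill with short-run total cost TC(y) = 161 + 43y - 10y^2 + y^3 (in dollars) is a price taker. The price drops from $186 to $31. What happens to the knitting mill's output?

Output falls from 11 to 6

MC = 43 - 20y + 3y^2; the shutdown threshold is min AVC = $18 (at y = 5).
At P = $186 ≥ min AVC, set P = MC on the rising branch: y = 11.
At P = $31 ≥ min AVC, set P = MC: y = 6. The firm stays open but cuts output.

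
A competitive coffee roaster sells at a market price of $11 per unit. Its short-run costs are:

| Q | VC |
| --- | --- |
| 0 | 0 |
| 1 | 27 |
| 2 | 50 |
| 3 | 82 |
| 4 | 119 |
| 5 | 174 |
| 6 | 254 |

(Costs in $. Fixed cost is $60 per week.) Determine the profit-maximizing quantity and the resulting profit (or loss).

Q = 0 (shut down); profit = -$60

Tabulate TR − TC: Q=0: -60; Q=1: -76; Q=2: -88; Q=3: -109; Q=4: -135; Q=5: -179; Q=6: -248.
Profit is highest at Q = 0. Equivalently, the lowest AVC in the table is 50/2 ≈ $25 at Q = 2, and P = $11 falls below it — price never covers variable cost, so the firm shuts down and loses only its fixed cost.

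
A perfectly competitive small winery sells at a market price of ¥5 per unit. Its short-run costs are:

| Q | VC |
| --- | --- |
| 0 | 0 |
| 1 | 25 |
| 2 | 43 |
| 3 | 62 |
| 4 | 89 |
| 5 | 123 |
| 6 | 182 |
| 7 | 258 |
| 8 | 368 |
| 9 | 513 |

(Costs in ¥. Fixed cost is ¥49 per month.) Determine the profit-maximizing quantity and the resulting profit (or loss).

Tabulate TR − TC: Q=0: -49; Q=1: -69; Q=2: -82; Q=3: -96; Q=4: -118; Q=5: -147; Q=6: -201; Q=7: -272; Q=8: -377; Q=9: -517.
Profit is highest at Q = 0. Equivalently, the lowest AVC in the table is 62/3 ≈ ¥20.67 at Q = 3, and P = ¥5 falls below it — price never covers variable cost, so the firm shuts down and loses only its fixed cost.

Q = 0 (shut down); profit = -¥49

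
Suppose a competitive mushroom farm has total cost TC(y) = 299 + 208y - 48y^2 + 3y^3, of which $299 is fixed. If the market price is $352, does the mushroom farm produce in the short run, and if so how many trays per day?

Variable cost is VC = 208y - 48y^2 + 3y^3, so AVC = VC/y = 208 - 48y + 3y^2 and MC = dTC/dy = 208 - 96y + 9y^2.
The AVC parabola has its vertex at y = 48/6 = 8, where AVC = 208 - 48·8 + 3·8^2 = $16.
Since P = $352 ≥ min AVC = $16, price covers variable cost and the firm should produce.
Solving P = MC: -144 - 96y + 9y^2 = 0 ⇒ y = -4/3 or 12. On the upward-sloping branch, y* = 12.
Check: AVC at y = 12 is $64 ≤ P, so revenue covers variable cost.
Profit = P·y − TC = 352·12 − 1067 = $3157.

Produce at y = 12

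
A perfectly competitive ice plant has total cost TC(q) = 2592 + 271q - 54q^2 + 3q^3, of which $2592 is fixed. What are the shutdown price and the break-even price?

Shutdown price = $28; break-even price = $271

Shutdown price = min AVC. AVC = 271 - 54q + 3q^2, with vertex at q = 9 and minimum $28.
ATC = 2592/q + 271 - 54q + 3q^2. Setting dATC/dq = −2592/q^2 − 54 + 6q = 0 gives q = 12 (since 6·12^3 − 54·12^2 = 2592).
min ATC = 2592/12 + 271 − 54·12 + 3·12^2 = $271. That is the break-even price.
Between these two prices the firm operates at a loss; above $271 it earns a profit.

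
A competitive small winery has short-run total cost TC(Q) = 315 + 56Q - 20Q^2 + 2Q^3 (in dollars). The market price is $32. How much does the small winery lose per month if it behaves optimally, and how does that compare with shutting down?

Profit = -$171 at Q = 6

AVC = 56 - 20Q + 2Q^2; min AVC = $6 at Q = 5. Since P = $32 ≥ min AVC, the firm produces.
MC = 56 - 40Q + 6Q^2. Setting P = MC and taking the root on the rising branch gives Q* = 6.
TR = 32·6 = 192. TC = 315 + 48 = 363. Profit = 192 − 363 = -$171.
By producing, the firm covers all variable cost plus $144 of fixed cost; shutting down would lose the full $315.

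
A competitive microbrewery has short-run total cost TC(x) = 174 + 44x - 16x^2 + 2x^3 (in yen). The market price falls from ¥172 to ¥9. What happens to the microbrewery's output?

Output falls from 8 to 0 (the firm shuts down)

MC = 44 - 32x + 6x^2; the shutdown threshold is min AVC = ¥12 (at x = 4).
At P = ¥172 ≥ min AVC, set P = MC on the rising branch: x = 8.
At P = ¥9 < min AVC = ¥12, price no longer covers variable cost at any output, so the firm shuts down: x = 0.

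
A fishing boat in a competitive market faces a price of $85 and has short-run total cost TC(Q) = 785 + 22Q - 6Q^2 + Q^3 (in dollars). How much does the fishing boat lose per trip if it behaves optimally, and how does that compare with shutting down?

Profit = -$393 at Q = 7

AVC = 22 - 6Q + Q^2; min AVC = $13 at Q = 3. Since P = $85 ≥ min AVC, the firm produces.
With MC = 22 - 12Q + 3Q^2, P = MC on the upward-sloping part at Q* = 7.
TR = 85·7 = 595. TC = 785 + 203 = 988. Profit = 595 − 988 = -$393.
By producing, the firm covers all variable cost plus $392 of fixed cost; shutting down would lose the full $785.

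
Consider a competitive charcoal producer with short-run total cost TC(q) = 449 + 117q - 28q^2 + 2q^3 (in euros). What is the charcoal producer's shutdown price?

€19 per unit

Short-run supply begins at min AVC. From VC = 117q - 28q^2 + 2q^3, AVC = 117 - 28q + 2q^2.
dAVC/dq = -28 + 4q = 0 gives q = 7. min AVC = 117 - 28·7 + 2·7^2 = 19.
So the shutdown price is €19.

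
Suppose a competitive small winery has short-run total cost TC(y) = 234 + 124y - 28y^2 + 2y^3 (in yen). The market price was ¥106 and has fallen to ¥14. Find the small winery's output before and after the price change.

AVC = 124 - 28y + 2y^2, minimized at y = 7 where min AVC = ¥26. MC = 124 - 56y + 6y^2.
At P = ¥106 ≥ min AVC, set P = MC on the rising branch: y = 9.
At P = ¥14 < min AVC = ¥26, price no longer covers variable cost at any output, so the firm shuts down: y = 0.

Output falls from 9 to 0 (the firm shuts down)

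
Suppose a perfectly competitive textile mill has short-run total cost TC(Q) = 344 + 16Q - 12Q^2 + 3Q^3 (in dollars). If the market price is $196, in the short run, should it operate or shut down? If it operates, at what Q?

Variable cost is VC = 16Q - 12Q^2 + 3Q^3, so AVC = VC/Q = 16 - 12Q + 3Q^2 and MC = dTC/dQ = 16 - 24Q + 9Q^2.
AVC is minimized where dAVC/dQ = -12 + 6Q = 0, at Q = 2; min AVC = 16 - 12·2 + 3·2^2 = $4.
Because $196 ≥ $4, revenue can cover variable cost; the firm operates.
Set P = MC: 196 = 16 - 24Q + 9Q^2 → -180 - 24Q + 9Q^2 = 0. The roots are Q = -10/3 and Q = 6; the profit-maximizing output is on the rising part of MC, so Q* = 6.
Check: AVC at Q = 6 is $52 ≤ P, so revenue covers variable cost.
Profit = P·Q − TC = 196·6 − 656 = $520.

Produce at Q = 6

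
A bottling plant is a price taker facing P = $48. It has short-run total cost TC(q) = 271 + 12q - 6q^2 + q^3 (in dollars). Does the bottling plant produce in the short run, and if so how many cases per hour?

Variable cost is VC = 12q - 6q^2 + q^3, so AVC = VC/q = 12 - 6q + q^2 and MC = dTC/dq = 12 - 12q + 3q^2.
AVC hits its minimum where MC = AVC, at q = 3, giving min AVC = 12 - 6·3 + 3^2 = $3.
Since P = $48 ≥ min AVC = $3, price covers variable cost and the firm should produce.
Solving P = MC: -36 - 12q + 3q^2 = 0 ⇒ q = -2 or 6. On the upward-sloping branch, q* = 6.
Check: AVC at q = 6 is $12 ≤ P, so revenue covers variable cost.
Profit = P·q − TC = 48·6 − 343 = -$55, a loss, but smaller than the $271 fixed cost the firm would lose by shutting down.

Produce at q = 6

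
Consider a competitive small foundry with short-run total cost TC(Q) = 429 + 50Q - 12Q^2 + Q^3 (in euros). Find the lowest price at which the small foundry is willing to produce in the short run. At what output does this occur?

The firm shuts down when price falls below the minimum of average variable cost. AVC = VC/Q = 50 - 12Q + Q^2.
At the minimum of AVC, MC = AVC. MC = 50 - 24Q + 3Q^2; setting MC = AVC gives 2Q^2 - 12Q = 0, so Q = 6. min AVC = 14.
For P < €14 the firm produces nothing.

€14 per unit, at Q = 6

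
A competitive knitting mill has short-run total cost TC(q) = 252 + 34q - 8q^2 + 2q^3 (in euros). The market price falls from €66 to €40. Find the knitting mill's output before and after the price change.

Output falls from 4 to 3

MC = 34 - 16q + 6q^2; the shutdown threshold is min AVC = €26 (at q = 2).
With P = €66 above the shutdown price, P = MC gives q = 4.
At P = €40 ≥ min AVC, set P = MC: q = 3. The firm stays open but cuts output.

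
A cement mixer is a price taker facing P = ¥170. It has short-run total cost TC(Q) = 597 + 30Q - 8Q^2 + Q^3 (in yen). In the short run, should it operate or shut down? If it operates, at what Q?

Produce at Q = 10

Variable cost is VC = 30Q - 8Q^2 + Q^3, so AVC = VC/Q = 30 - 8Q + Q^2 and MC = dTC/dQ = 30 - 16Q + 3Q^2.
The AVC parabola has its vertex at Q = 8/2 = 4, where AVC = 30 - 8·4 + 4^2 = ¥14.
Since P = ¥170 ≥ min AVC = ¥14, price covers variable cost and the firm should produce.
P = MC gives -140 - 16Q + 3Q^2 = 0, with roots -14/3 and 10. Take the larger (rising MC): Q* = 10.
Check: AVC at Q = 10 is ¥50 ≤ P, so revenue covers variable cost.
Profit = P·Q − TC = 170·10 − 1097 = ¥603.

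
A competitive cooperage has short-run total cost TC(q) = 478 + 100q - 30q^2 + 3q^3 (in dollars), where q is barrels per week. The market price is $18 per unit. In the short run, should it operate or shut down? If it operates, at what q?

Shut down

From TC, MC = TC'(q) = 100 - 60q + 9q^2 and AVC = VC/q = 100 - 30q + 3q^2.
The AVC parabola has its vertex at q = 30/6 = 5, where AVC = 100 - 30·5 + 3·5^2 = $25.
Since P = $18 < min AVC = $25, price fails to cover variable cost at any output.
Shutting down limits the loss to fixed cost, $478.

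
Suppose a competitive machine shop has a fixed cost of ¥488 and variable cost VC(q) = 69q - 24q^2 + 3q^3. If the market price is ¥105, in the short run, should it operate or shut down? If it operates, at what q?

Variable cost is VC = 69q - 24q^2 + 3q^3, so AVC = VC/q = 69 - 24q + 3q^2 and MC = dTC/dq = 69 - 48q + 9q^2.
The AVC parabola has its vertex at q = 24/6 = 4, where AVC = 69 - 24·4 + 3·4^2 = ¥21.
Since P = ¥105 ≥ min AVC = ¥21, price covers variable cost and the firm should produce.
P = MC gives -36 - 48q + 9q^2 = 0, with roots -2/3 and 6. Take the larger (rising MC): q* = 6.
Check: AVC at q = 6 is ¥33 ≤ P, so revenue covers variable cost.
Profit = P·q − TC = 105·6 − 686 = -¥56, a loss, but smaller than the ¥488 fixed cost the firm would lose by shutting down.

Produce at q = 6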